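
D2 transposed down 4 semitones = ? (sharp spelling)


Solution.
D2: chromatic position 2 in octave 2 → absolute = 2×12 + 2 = 26
Transpose down 4: 26 - 4 = 22
22 = 1×12 + 10 → A# in octave 1
Result = A#1


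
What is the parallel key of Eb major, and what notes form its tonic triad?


Reasoning:
Parallel keys share the same tonic but differ in mode
Eb major → parallel is Eb minor
Tonic triad of Eb minor = Eb Gb Bb
= Eb minor; triad = Eb Gb Bb


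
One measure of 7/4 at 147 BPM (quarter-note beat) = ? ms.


Let's work it out.
Quarter-note beat duration = 60000 / 147 ms
Beats per measure (7/4) = 7
One measure = 7 × 60000 / 147 = 420000 / 147 ms
= 2857.1 ms


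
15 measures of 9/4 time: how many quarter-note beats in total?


Step by step:
Time signature 9/4: the bottom number 4 means the quarter note gets one count
The top number 9 means 9 quarter-note beats per measure
Total = 9 × 15 measures
= 135 quarter-note beats


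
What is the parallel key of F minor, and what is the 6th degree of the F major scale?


Parallel keys share the same tonic but differ in mode
F minor → parallel is F major
F major scale: F G A Bb C D E
= F major; 6th degree = D


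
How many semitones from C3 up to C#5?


Step by step:
Absolute semitone position = octave×12 + chromatic position
C3: 3×12 + 0 = 36
C#5: 5×12 + 1 = 61
Difference = 61 - 36 = 25
= 25 semitones


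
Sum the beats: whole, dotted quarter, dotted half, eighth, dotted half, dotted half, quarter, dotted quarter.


Let's work it out.
Beat values:
  whole = 4 beats
  dotted quarter = 1.5 beats
  dotted half = 3 beats
  eighth = 0.5 beats
  dotted half = 3 beats
  dotted half = 3 beats
  quarter = 1 beat
  dotted quarter = 1.5 beats
Sum = 4 + 1.5 + 3 + 0.5 + 3 + 3 + 1 + 1.5
= 17.5 beats


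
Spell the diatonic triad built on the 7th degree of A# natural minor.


A# natural minor scale: A# B# C# D# E# F# G#
Diatonic triad on degree 7 stacks scale notes 7, 2, 4: G# B# D#
G#→B# = 4 semitones; G#→D# = 7 semitones → major triad
= G# B# D# (major)


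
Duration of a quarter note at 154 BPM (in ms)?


Reasoning:
One quarter-note beat = 60000 / BPM = 60000 / 154 ms
Duration = 60000 / 154
= 389.6 ms


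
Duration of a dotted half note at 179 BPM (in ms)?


Reasoning:
One quarter-note beat = 60000 / BPM = 60000 / 179 ms
Dotted half note = 3 × quarter note
Duration = 3 × 60000 / 179 = 180000 / 179
= 1005.6 ms


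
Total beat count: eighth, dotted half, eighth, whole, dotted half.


Working:
Beat values:
  eighth = 0.5 beats
  dotted half = 3 beats
  eighth = 0.5 beats
  whole = 4 beats
  dotted half = 3 beats
Sum = 0.5 + 3 + 0.5 + 4 + 3
= 11 beats


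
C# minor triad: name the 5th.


Minor triad = root + minor 3rd (3 semitones) + perfect 5th (7 semitones)
A triad on C# stacks thirds, so the chord tones use letter names C-E-G
Root: C#
Minor 3rd above C#: E
Perfect 5th above C#: G#
The 5th = G#


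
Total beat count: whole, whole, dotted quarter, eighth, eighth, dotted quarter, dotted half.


Working:
Beat values:
  whole = 4 beats
  whole = 4 beats
  dotted quarter = 1.5 beats
  eighth = 0.5 beats
  eighth = 0.5 beats
  dotted quarter = 1.5 beats
  dotted half = 3 beats
Sum = 4 + 4 + 1.5 + 0.5 + 0.5 + 1.5 + 3
= 15 beats


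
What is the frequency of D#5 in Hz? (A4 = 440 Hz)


Working:
f = 440 × 2^(n/12) where n = semitones from A4
D#5: 6 semitones from A4
f = 440 × 2^(6/12)
f = 622.25 Hz


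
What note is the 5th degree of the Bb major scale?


Reasoning:
Major scale pattern: W-W-H-W-W-W-H (2-2-1-2-2-2-1 semitones)
Starting from Bb:
  Bb + 2 semitones → C
  C + 2 semitones → D
  D + 1 semitone → Eb
  Eb + 2 semitones → F
  F + 2 semitones → G
  G + 2 semitones → A
  A + 1 semitone → Bb
Scale: Bb C D Eb F G A
Degree 5 = F


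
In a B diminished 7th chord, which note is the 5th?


Working:
Diminished 7th chord = root + minor 3rd + diminished 5th + diminished 7th
Seventh chords stack in thirds, so the letter names are B-D-F-A
Root: B
Minor 3rd above B: D
Diminished 5th above B: F
Diminished 7th above B: Ab
The 5th = F


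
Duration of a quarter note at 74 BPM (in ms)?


One quarter-note beat = 60000 / BPM = 60000 / 74 ms
Duration = 60000 / 74
= 810.8 ms


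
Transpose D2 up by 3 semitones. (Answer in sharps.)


D2: chromatic position 2 in octave 2 → absolute = 2×12 + 2 = 26
Transpose up 3: 26 + 3 = 29
29 = 2×12 + 5 → F in octave 2
Result = F2


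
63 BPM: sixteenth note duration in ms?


Working:
One quarter-note beat = 60000 / BPM = 60000 / 63 ms
Sixteenth note = 1/4 × quarter note
Duration = 1/4 × 60000 / 63 = 15000 / 63
= 238.1 ms


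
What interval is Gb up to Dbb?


Step by step:
Letter names: G → D spans 5 letter names → a 5th
Semitones: Gb → Dbb = 6 half-steps
A 5th of 6 semitones is a diminished 5th
= diminished 5th


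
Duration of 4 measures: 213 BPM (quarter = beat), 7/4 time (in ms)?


Solution.
Quarter-note beat duration = 60000 / 213 ms
Beats per measure (7/4) = 7
One measure = 7 × 60000 / 213 = 420000 / 213 ms
4 measures = 4 × 420000 / 213 = 1680000 / 213
= 7887.3 ms


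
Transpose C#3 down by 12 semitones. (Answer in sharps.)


Reasoning:
C#3: chromatic position 1 in octave 3 → absolute = 3×12 + 1 = 37
Transpose down 12: 37 - 12 = 25
25 = 2×12 + 1 → C# in octave 2
Result = C#2


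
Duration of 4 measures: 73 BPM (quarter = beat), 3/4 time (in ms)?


Quarter-note beat duration = 60000 / 73 ms
Beats per measure (3/4) = 3
One measure = 3 × 60000 / 73 = 180000 / 73 ms
4 measures = 4 × 180000 / 73 = 720000 / 73
= 9863.0 ms


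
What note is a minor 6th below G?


Reasoning:
A 6th spans 6 letter names, so from G we land on B
A minor 6th = 8 semitones below G
Spell B at that pitch: B
= B


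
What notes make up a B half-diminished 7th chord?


Working:
Half-diminished 7th chord = root + minor 3rd + diminished 5th + minor 7th
Seventh chords stack in thirds, so the letter names are B-D-F-A
Root: B
Minor 3rd above B: D
Diminished 5th above B: F
Minor 7th above B: A
Chord = B D F A


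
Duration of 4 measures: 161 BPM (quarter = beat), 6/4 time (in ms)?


Solution.
Quarter-note beat duration = 60000 / 161 ms
Beats per measure (6/4) = 6
One measure = 6 × 60000 / 161 = 360000 / 161 ms
4 measures = 4 × 360000 / 161 = 1440000 / 161
= 8944.1 ms


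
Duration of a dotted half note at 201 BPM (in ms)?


Working:
One quarter-note beat = 60000 / BPM = 60000 / 201 ms
Dotted half note = 3 × quarter note
Duration = 3 × 60000 / 201 = 180000 / 201
= 895.5 ms


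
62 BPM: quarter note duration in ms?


Solution.
One quarter-note beat = 60000 / BPM = 60000 / 62 ms
Duration = 60000 / 62
= 967.7 ms


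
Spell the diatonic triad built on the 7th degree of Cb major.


Working:
Cb major scale: Cb Db Eb Fb Gb Ab Bb
Diatonic triad on degree 7 stacks scale notes 7, 2, 4: Bb Db Fb
Bb→Db = 3 semitones; Bb→Fb = 6 semitones → diminished triad
= Bb Db Fb (diminished)


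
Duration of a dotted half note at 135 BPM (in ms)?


Step by step:
One quarter-note beat = 60000 / BPM = 60000 / 135 ms
Dotted half note = 3 × quarter note
Duration = 3 × 60000 / 135 = 180000 / 135
= 1333.3 ms


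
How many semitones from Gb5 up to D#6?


Reasoning:
Absolute semitone position = octave×12 + chromatic position
Gb5: 5×12 + 6 = 66
D#6: 6×12 + 3 = 75
Difference = 75 - 66 = 9
= 9 semitones


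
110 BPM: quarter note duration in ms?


Let's work it out.
One quarter-note beat = 60000 / BPM = 60000 / 110 ms
Duration = 60000 / 110
= 545.5 ms


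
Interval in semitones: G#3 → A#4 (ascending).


Absolute semitone position = octave×12 + chromatic position
G#3: 3×12 + 8 = 44
A#4: 4×12 + 10 = 58
Difference = 58 - 44 = 14
= 14 semitones


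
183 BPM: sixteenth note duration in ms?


Reasoning:
One quarter-note beat = 60000 / BPM = 60000 / 183 ms
Sixteenth note = 1/4 × quarter note
Duration = 1/4 × 60000 / 183 = 15000 / 183
= 82.0 ms


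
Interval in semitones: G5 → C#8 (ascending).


Solution.
Absolute semitone position = octave×12 + chromatic position
G5: 5×12 + 7 = 67
C#8: 8×12 + 1 = 97
Difference = 97 - 67 = 30
= 30 semitones


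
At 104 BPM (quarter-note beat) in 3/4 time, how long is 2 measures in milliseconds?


Reasoning:
Quarter-note beat duration = 60000 / 104 ms
Beats per measure (3/4) = 3
One measure = 3 × 60000 / 104 = 180000 / 104 ms
2 measures = 2 × 180000 / 104 = 360000 / 104
= 3461.5 ms


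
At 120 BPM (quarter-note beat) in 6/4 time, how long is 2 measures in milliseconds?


Quarter-note beat duration = 60000 / 120 ms
Beats per measure (6/4) = 6
One measure = 6 × 60000 / 120 = 360000 / 120 ms
2 measures = 2 × 360000 / 120 = 720000 / 120
= 6000.0 ms


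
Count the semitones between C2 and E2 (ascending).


Solution.
Absolute semitone position = octave×12 + chromatic position
C2: 2×12 + 0 = 24
E2: 2×12 + 4 = 28
Difference = 28 - 24 = 4
= 4 semitones


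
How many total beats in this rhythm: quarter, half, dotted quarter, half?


Solution.
Beat values:
  quarter = 1 beat
  half = 2 beats
  dotted quarter = 1.5 beats
  half = 2 beats
Sum = 1 + 2 + 1.5 + 2
= 6.5 beats


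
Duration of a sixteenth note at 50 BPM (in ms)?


Step by step:
One quarter-note beat = 60000 / BPM = 60000 / 50 ms
Sixteenth note = 1/4 × quarter note
Duration = 1/4 × 60000 / 50 = 15000 / 50
= 300.0 ms


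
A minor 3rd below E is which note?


A 3rd spans 3 letter names, so from E we land on C
A minor 3rd = 3 semitones below E
Spell C at that pitch: C#
= C#


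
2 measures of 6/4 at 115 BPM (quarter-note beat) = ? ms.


Let's work it out.
Quarter-note beat duration = 60000 / 115 ms
Beats per measure (6/4) = 6
One measure = 6 × 60000 / 115 = 360000 / 115 ms
2 measures = 2 × 360000 / 115 = 720000 / 115
= 6260.9 ms


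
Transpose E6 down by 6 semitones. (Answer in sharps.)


Solution.
E6: chromatic position 4 in octave 6 → absolute = 6×12 + 4 = 76
Transpose down 6: 76 - 6 = 70
70 = 5×12 + 10 → A# in octave 5
Result = A#5


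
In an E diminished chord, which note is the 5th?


Reasoning:
Diminished triad = root + minor 3rd (3 semitones) + diminished 5th (6 semitones)
A triad on E stacks thirds, so the chord tones use letter names E-G-B
Root: E
Minor 3rd above E: G
Diminished 5th above E: Bb
The 5th = Bb


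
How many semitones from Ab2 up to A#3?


Absolute semitone position = octave×12 + chromatic position
Ab2: 2×12 + 8 = 32
A#3: 3×12 + 10 = 46
Difference = 46 - 32 = 14
= 14 semitones


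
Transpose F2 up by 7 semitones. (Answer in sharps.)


Reasoning:
F2: chromatic position 5 in octave 2 → absolute = 2×12 + 5 = 29
Transpose up 7: 29 + 7 = 36
36 = 3×12 + 0 → C in octave 3
Result = C3


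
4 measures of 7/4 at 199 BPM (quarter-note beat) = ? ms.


Solution.
Quarter-note beat duration = 60000 / 199 ms
Beats per measure (7/4) = 7
One measure = 7 × 60000 / 199 = 420000 / 199 ms
4 measures = 4 × 420000 / 199 = 1680000 / 199
= 8442.2 ms


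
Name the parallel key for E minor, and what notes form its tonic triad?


Working:
Parallel keys share the same tonic but differ in mode
E minor → parallel is E major
Tonic triad of E major = E G# B
= E major; triad = E G# B


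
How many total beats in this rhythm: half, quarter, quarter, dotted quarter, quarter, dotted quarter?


Let's work it out.
Beat values:
  half = 2 beats
  quarter = 1 beat
  quarter = 1 beat
  dotted quarter = 1.5 beats
  quarter = 1 beat
  dotted quarter = 1.5 beats
Sum = 2 + 1 + 1 + 1.5 + 1 + 1.5
= 8 beats


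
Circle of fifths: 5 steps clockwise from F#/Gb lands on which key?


Step by step:
Each clockwise step on the circle of fifths moves up a perfect 5th
From F#/Gb: F#/Gb → Db → Ab → Eb → Bb → F
= F


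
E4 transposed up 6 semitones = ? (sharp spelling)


Let's work it out.
E4: chromatic position 4 in octave 4 → absolute = 4×12 + 4 = 52
Transpose up 6: 52 + 6 = 58
58 = 4×12 + 10 → A# in octave 4
Result = A#4


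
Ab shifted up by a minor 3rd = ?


Working:
minor 3rd: 3 letter names, 3 semitones
Letter: A + 2 → C
Pitch: Ab + 3 semitones, spelled as a C → Cb
= Cb


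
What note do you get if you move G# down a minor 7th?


Solution.
minor 7th: 7 letter names, 10 semitones
Letter: G - 6 → A
Pitch: G# - 10 semitones, spelled as an A → A#
= A#


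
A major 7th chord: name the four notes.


Major 7th chord = root + major 3rd + perfect 5th + major 7th
Seventh chords stack in thirds, so the letter names are A-C-E-G
Root: A
Major 3rd above A: C#
Perfect 5th above A: E
Major 7th above A: G#
Chord = A C# E G#


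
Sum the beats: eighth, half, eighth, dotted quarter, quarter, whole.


Beat values:
  eighth = 0.5 beats
  half = 2 beats
  eighth = 0.5 beats
  dotted quarter = 1.5 beats
  quarter = 1 beat
  whole = 4 beats
Sum = 0.5 + 2 + 0.5 + 1.5 + 1 + 4
= 9.5 beats


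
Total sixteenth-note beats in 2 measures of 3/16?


Solution.
Time signature 3/16: the bottom number 16 means the sixteenth note gets one count
The top number 3 means 3 sixteenth-note beats per measure
Total = 3 × 2 measures
= 6 sixteenth-note beats


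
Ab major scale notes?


Major scale pattern: W-W-H-W-W-W-H (2-2-1-2-2-2-1 semitones)
Starting from Ab:
  Ab + 2 semitones → Bb
  Bb + 2 semitones → C
  C + 1 semitone → Db
  Db + 2 semitones → Eb
  Eb + 2 semitones → F
  F + 2 semitones → G
  G + 1 semitone → Ab
Scale = Ab Bb C Db Eb F G


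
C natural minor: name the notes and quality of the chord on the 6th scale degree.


Let's work it out.
C natural minor scale: C D Eb F G Ab Bb
Diatonic triad on degree 6 stacks scale notes 6, 1, 3: Ab C Eb
Ab→C = 4 semitones; Ab→Eb = 7 semitones → major triad
= Ab C Eb (major)


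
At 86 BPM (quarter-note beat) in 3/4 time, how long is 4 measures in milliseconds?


Working:
Quarter-note beat duration = 60000 / 86 ms
Beats per measure (3/4) = 3
One measure = 3 × 60000 / 86 = 180000 / 86 ms
4 measures = 4 × 180000 / 86 = 720000 / 86
= 8372.1 ms


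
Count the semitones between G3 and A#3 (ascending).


Solution.
Absolute semitone position = octave×12 + chromatic position
G3: 3×12 + 7 = 43
A#3: 3×12 + 10 = 46
Difference = 46 - 43 = 3
= 3 semitones


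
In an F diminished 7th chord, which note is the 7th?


Reasoning:
Diminished 7th chord = root + minor 3rd + diminished 5th + diminished 7th
Seventh chords stack in thirds, so the letter names are F-A-C-E
Root: F
Minor 3rd above F: Ab
Diminished 5th above F: Cb
Diminished 7th above F: Ebb
The 7th = Ebb


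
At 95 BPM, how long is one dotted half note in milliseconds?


Step by step:
One quarter-note beat = 60000 / BPM = 60000 / 95 ms
Dotted half note = 3 × quarter note
Duration = 3 × 60000 / 95 = 180000 / 95
= 1894.7 ms


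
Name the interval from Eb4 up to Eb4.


Let's work it out.
Letter names: E → E spans 1 letter name → a unison
Semitones: Eb4 → Eb4 = 0 half-steps
A unison of 0 semitones is a perfect unison
= perfect unison


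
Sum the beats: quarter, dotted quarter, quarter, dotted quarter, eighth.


Beat values:
  quarter = 1 beat
  dotted quarter = 1.5 beats
  quarter = 1 beat
  dotted quarter = 1.5 beats
  eighth = 0.5 beats
Sum = 1 + 1.5 + 1 + 1.5 + 0.5
= 5.5 beats


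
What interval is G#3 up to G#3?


Working:
Letter names: G → G spans 1 letter name → a unison
Semitones: G#3 → G#3 = 0 half-steps
A unison of 0 semitones is a perfect unison
= perfect unison


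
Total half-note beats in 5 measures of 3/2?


Step by step:
Time signature 3/2: the bottom number 2 means the half note gets one count
The top number 3 means 3 half-note beats per measure
Total = 3 × 5 measures
= 15 half-note beats


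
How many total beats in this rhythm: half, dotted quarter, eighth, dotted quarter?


Reasoning:
Beat values:
  half = 2 beats
  dotted quarter = 1.5 beats
  eighth = 0.5 beats
  dotted quarter = 1.5 beats
Sum = 2 + 1.5 + 0.5 + 1.5
= 5.5 beats


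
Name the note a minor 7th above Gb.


Step by step:
A 7th spans 7 letter names, so from G we land on F
A minor 7th = 10 semitones above Gb
Spell F at that pitch: Fb
= Fb


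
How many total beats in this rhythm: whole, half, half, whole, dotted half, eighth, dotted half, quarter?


Step by step:
Beat values:
  whole = 4 beats
  half = 2 beats
  half = 2 beats
  whole = 4 beats
  dotted half = 3 beats
  eighth = 0.5 beats
  dotted half = 3 beats
  quarter = 1 beat
Sum = 4 + 2 + 2 + 4 + 3 + 0.5 + 3 + 1
= 19.5 beats


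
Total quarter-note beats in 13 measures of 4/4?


Solution.
Time signature 4/4: the bottom number 4 means the quarter note gets one count
The top number 4 means 4 quarter-note beats per measure
Total = 4 × 13 measures
= 52 quarter-note beats


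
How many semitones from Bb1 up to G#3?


Reasoning:
Absolute semitone position = octave×12 + chromatic position
Bb1: 1×12 + 10 = 22
G#3: 3×12 + 8 = 44
Difference = 44 - 22 = 22
= 22 semitones


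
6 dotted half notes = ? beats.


Base half note = 2 beats
Dot 1 adds half the previous value: +1
One dotted half = 2 + 1 = 3
6 of them = 6 × 3 = 18
= 18 beats


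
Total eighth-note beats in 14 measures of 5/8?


Time signature 5/8: the bottom number 8 means the eighth note gets one count
The top number 5 means 5 eighth-note beats per measure
Total = 5 × 14 measures
= 70 eighth-note beats


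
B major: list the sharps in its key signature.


Sharp major keys follow the circle of fifths: C(0), G(1), D(2), A(3), E(4), B(5), F#(6), C#(7)
B major has 5 sharps
Order of sharps: F# C# G# D# A# E# B# → first 5: F#, C#, G#, D#, A#
= F#, C#, G#, D#, A#


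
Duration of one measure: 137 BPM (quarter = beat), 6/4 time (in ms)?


Let's work it out.
Quarter-note beat duration = 60000 / 137 ms
Beats per measure (6/4) = 6
One measure = 6 × 60000 / 137 = 360000 / 137 ms
= 2627.7 ms


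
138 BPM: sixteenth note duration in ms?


Step by step:
One quarter-note beat = 60000 / BPM = 60000 / 138 ms
Sixteenth note = 1/4 × quarter note
Duration = 1/4 × 60000 / 138 = 15000 / 138
= 108.7 ms


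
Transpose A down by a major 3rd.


Step by step:
major 3rd: 3 letter names, 4 semitones
Letter: A - 2 → F
Pitch: A - 4 semitones, spelled as an F → F
= F


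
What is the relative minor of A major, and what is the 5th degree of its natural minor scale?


The relative minor shares the major's key signature and starts on its 6th degree
6th degree = a major 6th above the tonic; a major 6th above A is F#
→ relative minor of A major is F# minor
F# natural minor scale: F# G# A B C# D E
= F# minor; 5th degree = C#


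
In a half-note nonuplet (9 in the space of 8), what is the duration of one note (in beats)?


Nonuplet: 9 notes occupy the space of 8 half notes
Space = 8 × 2 = 16 beats
Each nonuplet note = 16 / 9 = 16/9 beats
= 16/9 beats


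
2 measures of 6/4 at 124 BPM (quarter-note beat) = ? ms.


Let's work it out.
Quarter-note beat duration = 60000 / 124 ms
Beats per measure (6/4) = 6
One measure = 6 × 60000 / 124 = 360000 / 124 ms
2 measures = 2 × 360000 / 124 = 720000 / 124
= 5806.5 ms


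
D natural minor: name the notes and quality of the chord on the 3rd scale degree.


Working:
D natural minor scale: D E F G A Bb C
Diatonic triad on degree 3 stacks scale notes 3, 5, 7: F A C
F→A = 4 semitones; F→C = 7 semitones → major triad
= F A C (major)


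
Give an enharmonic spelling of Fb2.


Let's work it out.
Enharmonic notes sound the same pitch but are spelled with different letter names
Fb and E name the same pitch class
= E2


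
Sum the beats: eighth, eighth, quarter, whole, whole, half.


Reasoning:
Beat values:
  eighth = 0.5 beats
  eighth = 0.5 beats
  quarter = 1 beat
  whole = 4 beats
  whole = 4 beats
  half = 2 beats
Sum = 0.5 + 0.5 + 1 + 4 + 4 + 2
= 12 beats


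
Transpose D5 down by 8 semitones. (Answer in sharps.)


Solution.
D5: chromatic position 2 in octave 5 → absolute = 5×12 + 2 = 62
Transpose down 8: 62 - 8 = 54
54 = 4×12 + 6 → F# in octave 4
Result = F#4


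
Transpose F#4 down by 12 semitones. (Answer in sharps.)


Let's work it out.
F#4: chromatic position 6 in octave 4 → absolute = 4×12 + 6 = 54
Transpose down 12: 54 - 12 = 42
42 = 3×12 + 6 → F# in octave 3
Result = F#3


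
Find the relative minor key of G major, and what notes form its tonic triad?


Working:
The relative minor shares the major's key signature and starts on its 6th degree
6th degree = a major 6th above the tonic; a major 6th above G is E
→ relative minor of G major is E minor
Tonic triad of E minor = root + minor 3rd + perfect 5th = E G B
= E minor; triad = E G B


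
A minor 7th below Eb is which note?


Step by step:
A 7th spans 7 letter names, so from E we land on F
A minor 7th = 10 semitones below Eb
Spell F at that pitch: F
= F


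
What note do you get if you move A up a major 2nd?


major 2nd: 2 letter names, 2 semitones
Letter: A + 1 → B
Pitch: A + 2 semitones, spelled as a B → B
= B


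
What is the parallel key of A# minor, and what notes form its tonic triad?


Working:
Parallel keys share the same tonic but differ in mode
A# minor → parallel is A# major
Tonic triad of A# major = A# C## E#
= A# major; triad = A# C## E#


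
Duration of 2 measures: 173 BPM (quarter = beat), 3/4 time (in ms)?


Quarter-note beat duration = 60000 / 173 ms
Beats per measure (3/4) = 3
One measure = 3 × 60000 / 173 = 180000 / 173 ms
2 measures = 2 × 180000 / 173 = 360000 / 173
= 2080.9 ms


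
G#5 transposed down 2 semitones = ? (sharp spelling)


G#5: chromatic position 8 in octave 5 → absolute = 5×12 + 8 = 68
Transpose down 2: 68 - 2 = 66
66 = 5×12 + 6 → F# in octave 5
Result = F#5


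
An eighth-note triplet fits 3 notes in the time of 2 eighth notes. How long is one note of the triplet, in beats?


Solution.
Triplet: 3 notes occupy the space of 2 eighth notes
Space = 2 × 1/2 = 1 beat
Each triplet note = 1 / 3 = 1/3 beats
= 1/3 beats


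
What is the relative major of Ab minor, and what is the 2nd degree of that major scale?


The relative major shares the key signature and is a minor 3rd above the minor tonic
A minor 3rd above Ab is Cb
→ relative major of Ab minor is Cb major
Cb major scale: Cb Db Eb Fb Gb Ab Bb
= Cb major; 2nd degree = Db


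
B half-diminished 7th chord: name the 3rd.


Half-diminished 7th chord = root + minor 3rd + diminished 5th + minor 7th
Seventh chords stack in thirds, so the letter names are B-D-F-A
Root: B
Minor 3rd above B: D
Diminished 5th above B: F
Minor 7th above B: A
The 3rd = D


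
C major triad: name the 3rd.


Major triad = root + major 3rd (4 semitones) + perfect 5th (7 semitones)
A triad on C stacks thirds, so the chord tones use letter names C-E-G
Root: C
Major 3rd above C: E
Perfect 5th above C: G
The 3rd = E


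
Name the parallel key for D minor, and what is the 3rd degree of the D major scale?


Solution.
Parallel keys share the same tonic but differ in mode
D minor → parallel is D major
D major scale: D E F# G A B C#
= D major; 3rd degree = F#


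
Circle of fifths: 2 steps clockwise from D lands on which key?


Working:
Each clockwise step on the circle of fifths moves up a perfect 5th
From D: D → A → E
= E


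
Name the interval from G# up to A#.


Working:
Letter names: G → A spans 2 letter names → a 2nd
Semitones: G# → A# = 2 half-steps
A 2nd of 2 semitones is a major 2nd
= major 2nd


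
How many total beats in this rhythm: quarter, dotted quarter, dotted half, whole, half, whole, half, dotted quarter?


Beat values:
  quarter = 1 beat
  dotted quarter = 1.5 beats
  dotted half = 3 beats
  whole = 4 beats
  half = 2 beats
  whole = 4 beats
  half = 2 beats
  dotted quarter = 1.5 beats
Sum = 1 + 1.5 + 3 + 4 + 2 + 4 + 2 + 1.5
= 19 beats


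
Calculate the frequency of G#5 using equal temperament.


f = 440 × 2^(n/12) where n = semitones from A4
G#5: 11 semitones from A4
f = 440 × 2^(11/12)
f = 830.61 Hz


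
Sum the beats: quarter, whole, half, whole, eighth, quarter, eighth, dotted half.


Reasoning:
Beat values:
  quarter = 1 beat
  whole = 4 beats
  half = 2 beats
  whole = 4 beats
  eighth = 0.5 beats
  quarter = 1 beat
  eighth = 0.5 beats
  dotted half = 3 beats
Sum = 1 + 4 + 2 + 4 + 0.5 + 1 + 0.5 + 3
= 16 beats


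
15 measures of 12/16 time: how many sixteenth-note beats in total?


Time signature 12/16: the bottom number 16 means the sixteenth note gets one count
The top number 12 means 12 sixteenth-note beats per measure
Total = 12 × 15 measures
= 180 sixteenth-note beats


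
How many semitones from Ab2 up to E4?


Reasoning:
Absolute semitone position = octave×12 + chromatic position
Ab2: 2×12 + 8 = 32
E4: 4×12 + 4 = 52
Difference = 52 - 32 = 20
= 20 semitones


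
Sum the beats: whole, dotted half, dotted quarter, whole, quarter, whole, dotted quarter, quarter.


Beat values:
  whole = 4 beats
  dotted half = 3 beats
  dotted quarter = 1.5 beats
  whole = 4 beats
  quarter = 1 beat
  whole = 4 beats
  dotted quarter = 1.5 beats
  quarter = 1 beat
Sum = 4 + 3 + 1.5 + 4 + 1 + 4 + 1.5 + 1
= 20 beats


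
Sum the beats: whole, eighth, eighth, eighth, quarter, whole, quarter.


Working:
Beat values:
  whole = 4 beats
  eighth = 0.5 beats
  eighth = 0.5 beats
  eighth = 0.5 beats
  quarter = 1 beat
  whole = 4 beats
  quarter = 1 beat
Sum = 4 + 0.5 + 0.5 + 0.5 + 1 + 4 + 1
= 11.5 beats


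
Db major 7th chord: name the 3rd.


Major 7th chord = root + major 3rd + perfect 5th + major 7th
Seventh chords stack in thirds, so the letter names are D-F-A-C
Root: Db
Major 3rd above Db: F
Perfect 5th above Db: Ab
Major 7th above Db: C
The 3rd = F


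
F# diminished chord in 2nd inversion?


Working:
Root position: F# A C
2nd inversion: move root and 3rd up an octave
Bass note: C
Notes (bottom to top) = C F# A


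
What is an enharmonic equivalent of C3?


Reasoning:
Enharmonic notes sound the same pitch but are spelled with different letter names
C and B# name the same pitch class
Octave numbers change at C, so C3 = B#2
= B#2


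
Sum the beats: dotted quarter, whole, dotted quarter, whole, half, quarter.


Step by step:
Beat values:
  dotted quarter = 1.5 beats
  whole = 4 beats
  dotted quarter = 1.5 beats
  whole = 4 beats
  half = 2 beats
  quarter = 1 beat
Sum = 1.5 + 4 + 1.5 + 4 + 2 + 1
= 14 beats


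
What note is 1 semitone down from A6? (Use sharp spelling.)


A6: chromatic position 9 in octave 6 → absolute = 6×12 + 9 = 81
Transpose down 1: 81 - 1 = 80
80 = 6×12 + 8 → G# in octave 6
Result = G#6


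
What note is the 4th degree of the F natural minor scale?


Step by step:
Natural minor scale pattern: W-H-W-W-H-W-W (2-1-2-2-1-2-2 semitones)
Starting from F:
  F + 2 semitones → G
  G + 1 semitone → Ab
  Ab + 2 semitones → Bb
  Bb + 2 semitones → C
  C + 1 semitone → Db
  Db + 2 semitones → Eb
  Eb + 2 semitones → F
Scale: F G Ab Bb C Db Eb
Degree 4 = Bb


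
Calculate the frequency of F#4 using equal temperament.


f = 440 × 2^(n/12) where n = semitones from A4
F#4: -3 semitones from A4
f = 440 × 2^(-3/12)
f = 369.99 Hz


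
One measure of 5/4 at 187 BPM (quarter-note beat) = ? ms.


Reasoning:
Quarter-note beat duration = 60000 / 187 ms
Beats per measure (5/4) = 5
One measure = 5 × 60000 / 187 = 300000 / 187 ms
= 1604.3 ms


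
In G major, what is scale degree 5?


Step by step:
Major scale pattern: W-W-H-W-W-W-H (2-2-1-2-2-2-1 semitones)
Starting from G:
  G + 2 semitones → A
  A + 2 semitones → B
  B + 1 semitone → C
  C + 2 semitones → D
  D + 2 semitones → E
  E + 2 semitones → F#
  F# + 1 semitone → G
Scale: G A B C D E F#
Degree 5 = D


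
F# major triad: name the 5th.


Major triad = root + major 3rd (4 semitones) + perfect 5th (7 semitones)
A triad on F# stacks thirds, so the chord tones use letter names F-A-C
Root: F#
Major 3rd above F#: A#
Perfect 5th above F#: C#
The 5th = C#


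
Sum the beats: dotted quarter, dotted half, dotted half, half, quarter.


Let's work it out.
Beat values:
  dotted quarter = 1.5 beats
  dotted half = 3 beats
  dotted half = 3 beats
  half = 2 beats
  quarter = 1 beat
Sum = 1.5 + 3 + 3 + 2 + 1
= 10.5 beats


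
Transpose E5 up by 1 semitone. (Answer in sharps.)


E5: chromatic position 4 in octave 5 → absolute = 5×12 + 4 = 64
Transpose up 1: 64 + 1 = 65
65 = 5×12 + 5 → F in octave 5
Result = F5


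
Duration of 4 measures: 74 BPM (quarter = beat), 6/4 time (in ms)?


Step by step:
Quarter-note beat duration = 60000 / 74 ms
Beats per measure (6/4) = 6
One measure = 6 × 60000 / 74 = 360000 / 74 ms
4 measures = 4 × 360000 / 74 = 1440000 / 74
= 19459.5 ms


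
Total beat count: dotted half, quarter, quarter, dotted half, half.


Solution.
Beat values:
  dotted half = 3 beats
  quarter = 1 beat
  quarter = 1 beat
  dotted half = 3 beats
  half = 2 beats
Sum = 3 + 1 + 1 + 3 + 2
= 10 beats


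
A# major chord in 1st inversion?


Root position: A# C## E#
1st inversion: move root up an octave
Bass note: C##
Notes (bottom to top) = C## E# A#


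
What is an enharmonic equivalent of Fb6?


Enharmonic notes sound the same pitch but are spelled with different letter names
Fb and E name the same pitch class
= E6


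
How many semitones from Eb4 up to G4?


Absolute semitone position = octave×12 + chromatic position
Eb4: 4×12 + 3 = 51
G4: 4×12 + 7 = 55
Difference = 55 - 51 = 4
= 4 semitones


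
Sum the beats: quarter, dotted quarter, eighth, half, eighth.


Solution.
Beat values:
  quarter = 1 beat
  dotted quarter = 1.5 beats
  eighth = 0.5 beats
  half = 2 beats
  eighth = 0.5 beats
Sum = 1 + 1.5 + 0.5 + 2 + 0.5
= 5.5 beats


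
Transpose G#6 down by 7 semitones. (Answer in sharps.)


Step by step:
G#6: chromatic position 8 in octave 6 → absolute = 6×12 + 8 = 80
Transpose down 7: 80 - 7 = 73
73 = 6×12 + 1 → C# in octave 6
Result = C#6


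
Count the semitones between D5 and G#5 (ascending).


Let's work it out.
Absolute semitone position = octave×12 + chromatic position
D5: 5×12 + 2 = 62
G#5: 5×12 + 8 = 68
Difference = 68 - 62 = 6
= 6 semitones


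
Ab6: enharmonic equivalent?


Working:
Enharmonic notes sound the same pitch but are spelled with different letter names
Ab and G# name the same pitch class
= G#6


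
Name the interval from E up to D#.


Solution.
Letter names: E → D spans 7 letter names → a 7th
Semitones: E → D# = 11 half-steps
A 7th of 11 semitones is a major 7th
= major 7th


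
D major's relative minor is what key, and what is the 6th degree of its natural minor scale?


Working:
The relative minor shares the major's key signature and starts on its 6th degree
6th degree = a major 6th above the tonic; a major 6th above D is B
→ relative minor of D major is B minor
B natural minor scale: B C# D E F# G A
= B minor; 6th degree = G


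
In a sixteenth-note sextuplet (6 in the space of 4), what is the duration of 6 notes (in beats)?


Sextuplet: 6 notes occupy the space of 4 sixteenth notes
Space = 4 × 1/4 = 1 beat
Each sextuplet note = 1 / 6 = 1/6 beats
6 notes = 6 × 1/6 = 1
= 1 beat


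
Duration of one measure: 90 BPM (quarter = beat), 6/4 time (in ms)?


Quarter-note beat duration = 60000 / 90 ms
Beats per measure (6/4) = 6
One measure = 6 × 60000 / 90 = 360000 / 90 ms
= 4000.0 ms


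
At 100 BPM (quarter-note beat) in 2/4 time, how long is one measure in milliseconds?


Reasoning:
Quarter-note beat duration = 60000 / 100 ms
Beats per measure (2/4) = 2
One measure = 2 × 60000 / 100 = 120000 / 100 ms
= 1200.0 ms


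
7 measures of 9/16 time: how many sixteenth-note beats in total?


Time signature 9/16: the bottom number 16 means the sixteenth note gets one count
The top number 9 means 9 sixteenth-note beats per measure
Total = 9 × 7 measures
= 63 sixteenth-note beats


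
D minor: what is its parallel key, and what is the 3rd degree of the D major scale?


Parallel keys share the same tonic but differ in mode
D minor → parallel is D major
D major scale: D E F# G A B C#
= D major; 3rd degree = F#


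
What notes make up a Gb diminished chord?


Solution.
Diminished triad = root + minor 3rd (3 semitones) + diminished 5th (6 semitones)
A triad on Gb stacks thirds, so the chord tones use letter names G-B-D
Root: Gb
Minor 3rd above Gb: Bbb
Diminished 5th above Gb: Dbb
Chord = Gb Bbb Dbb


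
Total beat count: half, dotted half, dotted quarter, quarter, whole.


Solution.
Beat values:
  half = 2 beats
  dotted half = 3 beats
  dotted quarter = 1.5 beats
  quarter = 1 beat
  whole = 4 beats
Sum = 2 + 3 + 1.5 + 1 + 4
= 11.5 beats


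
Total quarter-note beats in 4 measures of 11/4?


Solution.
Time signature 11/4: the bottom number 4 means the quarter note gets one count
The top number 11 means 11 quarter-note beats per measure
Total = 11 × 4 measures
= 44 quarter-note beats


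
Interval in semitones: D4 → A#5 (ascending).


Absolute semitone position = octave×12 + chromatic position
D4: 4×12 + 2 = 50
A#5: 5×12 + 10 = 70
Difference = 70 - 50 = 20
= 20 semitones


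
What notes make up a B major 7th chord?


Let's work it out.
Major 7th chord = root + major 3rd + perfect 5th + major 7th
Seventh chords stack in thirds, so the letter names are B-D-F-A
Root: B
Major 3rd above B: D#
Perfect 5th above B: F#
Major 7th above B: A#
Chord = B D# F# A#


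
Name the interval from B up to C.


Step by step:
Letter names: B → C spans 2 letter names → a 2nd
Semitones: B → C = 1 half-step
A 2nd of 1 semitone is a minor 2nd
= minor 2nd


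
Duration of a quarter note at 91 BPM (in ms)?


One quarter-note beat = 60000 / BPM = 60000 / 91 ms
Duration = 60000 / 91
= 659.3 ms


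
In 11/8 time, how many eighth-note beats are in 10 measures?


Working:
Time signature 11/8: the bottom number 8 means the eighth note gets one count
The top number 11 means 11 eighth-note beats per measure
Total = 11 × 10 measures
= 110 eighth-note beats


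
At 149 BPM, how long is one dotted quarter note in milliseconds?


Let's work it out.
One quarter-note beat = 60000 / BPM = 60000 / 149 ms
Dotted quarter note = 3/2 × quarter note
Duration = 3/2 × 60000 / 149 = 90000 / 149
= 604.0 ms


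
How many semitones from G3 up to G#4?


Absolute semitone position = octave×12 + chromatic position
G3: 3×12 + 7 = 43
G#4: 4×12 + 8 = 56
Difference = 56 - 43 = 13
= 13 semitones


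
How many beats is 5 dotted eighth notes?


Solution.
Base eighth note = 1/2 beats
Dot 1 adds half the previous value: +1/4
One dotted eighth = 1/2 + 1/4 = 3/4
5 of them = 5 × 3/4 = 15/4
= 15/4 beats


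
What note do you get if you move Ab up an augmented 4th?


augmented 4th: 4 letter names, 6 semitones
Letter: A + 3 → D
Pitch: Ab + 6 semitones, spelled as a D → D
= D


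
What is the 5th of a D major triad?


Major triad = root + major 3rd (4 semitones) + perfect 5th (7 semitones)
A triad on D stacks thirds, so the chord tones use letter names D-F-A
Root: D
Major 3rd above D: F#
Perfect 5th above D: A
The 5th = A


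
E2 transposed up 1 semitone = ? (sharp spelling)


Let's work it out.
E2: chromatic position 4 in octave 2 → absolute = 2×12 + 4 = 28
Transpose up 1: 28 + 1 = 29
29 = 2×12 + 5 → F in octave 2
Result = F2


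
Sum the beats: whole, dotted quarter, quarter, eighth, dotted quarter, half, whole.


Step by step:
Beat values:
  whole = 4 beats
  dotted quarter = 1.5 beats
  quarter = 1 beat
  eighth = 0.5 beats
  dotted quarter = 1.5 beats
  half = 2 beats
  whole = 4 beats
Sum = 4 + 1.5 + 1 + 0.5 + 1.5 + 2 + 4
= 14.5 beats


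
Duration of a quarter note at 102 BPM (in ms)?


One quarter-note beat = 60000 / BPM = 60000 / 102 ms
Duration = 60000 / 102
= 588.2 ms


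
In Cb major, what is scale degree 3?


Major scale pattern: W-W-H-W-W-W-H (2-2-1-2-2-2-1 semitones)
Starting from Cb:
  Cb + 2 semitones → Db
  Db + 2 semitones → Eb
  Eb + 1 semitone → Fb
  Fb + 2 semitones → Gb
  Gb + 2 semitones → Ab
  Ab + 2 semitones → Bb
  Bb + 1 semitone → Cb
Scale: Cb Db Eb Fb Gb Ab Bb
Degree 3 = Eb


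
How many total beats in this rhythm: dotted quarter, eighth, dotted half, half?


Beat values:
  dotted quarter = 1.5 beats
  eighth = 0.5 beats
  dotted half = 3 beats
  half = 2 beats
Sum = 1.5 + 0.5 + 3 + 2
= 7 beats


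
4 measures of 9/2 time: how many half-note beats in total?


Time signature 9/2: the bottom number 2 means the half note gets one count
The top number 9 means 9 half-note beats per measure
Total = 9 × 4 measures
= 36 half-note beats


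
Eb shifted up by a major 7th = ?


Working:
major 7th: 7 letter names, 11 semitones
Letter: E + 6 → D
Pitch: Eb + 11 semitones, spelled as a D → D
= D


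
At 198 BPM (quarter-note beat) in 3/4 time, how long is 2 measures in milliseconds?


Solution.
Quarter-note beat duration = 60000 / 198 ms
Beats per measure (3/4) = 3
One measure = 3 × 60000 / 198 = 180000 / 198 ms
2 measures = 2 × 180000 / 198 = 360000 / 198
= 1818.2 ms


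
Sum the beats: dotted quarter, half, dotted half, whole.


Reasoning:
Beat values:
  dotted quarter = 1.5 beats
  half = 2 beats
  dotted half = 3 beats
  whole = 4 beats
Sum = 1.5 + 2 + 3 + 4
= 10.5 beats


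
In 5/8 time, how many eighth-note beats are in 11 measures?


Step by step:
Time signature 5/8: the bottom number 8 means the eighth note gets one count
The top number 5 means 5 eighth-note beats per measure
Total = 5 × 11 measures
= 55 eighth-note beats


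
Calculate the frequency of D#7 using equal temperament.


f = 440 × 2^(n/12) where n = semitones from A4
D#7: 30 semitones from A4
f = 440 × 2^(30/12)
f = 2489.02 Hz


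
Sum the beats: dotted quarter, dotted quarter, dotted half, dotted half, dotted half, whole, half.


Solution.
Beat values:
  dotted quarter = 1.5 beats
  dotted quarter = 1.5 beats
  dotted half = 3 beats
  dotted half = 3 beats
  dotted half = 3 beats
  whole = 4 beats
  half = 2 beats
Sum = 1.5 + 1.5 + 3 + 3 + 3 + 4 + 2
= 18 beats


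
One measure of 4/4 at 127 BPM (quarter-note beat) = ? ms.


Quarter-note beat duration = 60000 / 127 ms
Beats per measure (4/4) = 4
One measure = 4 × 60000 / 127 = 240000 / 127 ms
= 1889.8 ms


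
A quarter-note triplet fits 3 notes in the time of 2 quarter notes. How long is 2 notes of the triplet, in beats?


Triplet: 3 notes occupy the space of 2 quarter notes
Space = 2 × 1 = 2 beats
Each triplet note = 2 / 3 = 2/3 beats
2 notes = 2 × 2/3 = 4/3
= 4/3 beats


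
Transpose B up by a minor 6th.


Let's work it out.
minor 6th: 6 letter names, 8 semitones
Letter: B + 5 → G
Pitch: B + 8 semitones, spelled as a G → G
= G


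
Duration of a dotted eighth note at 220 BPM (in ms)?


Solution.
One quarter-note beat = 60000 / BPM = 60000 / 220 ms
Dotted eighth note = 3/4 × quarter note
Duration = 3/4 × 60000 / 220 = 45000 / 220
= 204.5 ms


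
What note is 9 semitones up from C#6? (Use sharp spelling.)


Reasoning:
C#6: chromatic position 1 in octave 6 → absolute = 6×12 + 1 = 73
Transpose up 9: 73 + 9 = 82
82 = 6×12 + 10 → A# in octave 6
Result = A#6


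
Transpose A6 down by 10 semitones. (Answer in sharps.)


A6: chromatic position 9 in octave 6 → absolute = 6×12 + 9 = 81
Transpose down 10: 81 - 10 = 71
71 = 5×12 + 11 → B in octave 5
Result = B5


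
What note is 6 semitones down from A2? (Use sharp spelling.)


Let's work it out.
A2: chromatic position 9 in octave 2 → absolute = 2×12 + 9 = 33
Transpose down 6: 33 - 6 = 27
27 = 2×12 + 3 → D# in octave 2
Result = D#2
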